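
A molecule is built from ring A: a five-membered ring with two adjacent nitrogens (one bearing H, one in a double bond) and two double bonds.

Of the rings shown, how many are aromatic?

Ring A is fully conjugated (every ring atom contributes a p orbital); 2 ring double bonds (4 π electrons) plus a heteroatom lone pair (2) give 6 π electrons. Since 6 = 4n+2 (n=1), ring A is aromatic (pyrazole).

1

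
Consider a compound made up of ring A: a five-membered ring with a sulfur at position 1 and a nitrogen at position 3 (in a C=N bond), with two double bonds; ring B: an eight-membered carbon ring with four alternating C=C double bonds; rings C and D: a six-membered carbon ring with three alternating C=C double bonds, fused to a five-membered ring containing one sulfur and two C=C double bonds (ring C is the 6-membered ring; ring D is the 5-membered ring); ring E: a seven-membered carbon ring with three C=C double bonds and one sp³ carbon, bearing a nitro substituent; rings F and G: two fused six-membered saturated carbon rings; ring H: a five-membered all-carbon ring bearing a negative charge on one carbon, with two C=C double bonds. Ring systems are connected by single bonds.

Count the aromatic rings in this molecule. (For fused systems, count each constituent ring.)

4

Ring A is fully conjugated (every ring atom contributes a p orbital); 2 ring double bonds (4 π electrons) plus a heteroatom lone pair (2) give 6 π electrons. Since 6 = 4n+2 (n=1), ring A is aromatic (thiazole).
Ring B has only sp² ring atoms; a planar conformation would have a fully conjugated π system of 8 electrons. But 8 = 4(2), which is 4n not 4n+2, so ring B is not aromatic (cyclooctatetraene) — cyclooctatetraene distorts into a non-planar tub to avoid antiaromaticity.
Rings C and D form a fused bicyclic system (with one sulfur) with 9 sp² atoms and 10 π electrons from ring double bonds plus a heteroatom lone pair. 10 = 4(2)+2, so the system is aromatic and both rings count as aromatic (benzothiophene).
Ring E has one sp³ carbon, so it is not fully conjugated — not aromatic (cycloheptatriene).
Ring F has only sp³ atoms, so it is not fully conjugated — not aromatic (cyclohexane ring).
Ring G has only sp³ atoms, so it is not fully conjugated — not aromatic (cyclohexane ring).
Ring H has a continuous p-orbital overlap around the ring; 2 ring double bonds (4 π electrons) plus the carbanion lone pair (2) give 6 π electrons. That satisfies 4n+2 with n=1, so ring H is aromatic (cyclopentadienyl anion).
Aromatic: A, C, D, H. Total: 4.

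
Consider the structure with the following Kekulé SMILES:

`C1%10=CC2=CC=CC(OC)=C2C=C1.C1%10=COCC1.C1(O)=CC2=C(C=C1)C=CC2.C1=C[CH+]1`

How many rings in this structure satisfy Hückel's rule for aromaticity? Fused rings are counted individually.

4

The SMILES encodes two fused six-membered carbon rings, each with three alternating C=C double bonds; a five-membered ring of four carbons and one oxygen, with one C=C double bond and two sp³ carbons; a six-membered carbon ring with three alternating C=C double bonds, fused to a five-membered carbon ring containing one C=C double bond and one sp³ carbon; a three-membered all-carbon ring bearing a positive charge on one carbon, with one C=C double bond.
The fused 6/6-membered bicyclic is a single π system with 10 sp² atoms and 10 π electrons from ring double bonds. 10 = 4(2)+2, so the system is aromatic and both rings count as aromatic (naphthalene).
The 5-membered ring with one oxygen has two sp³ carbons, so it is not fully conjugated — not aromatic (2,3-dihydrofuran).
The 6-membered ring has a continuous p-orbital overlap around the ring; 3 ring double bonds give 6 π electrons. That satisfies 4n+2 with n=1, so it is aromatic (benzene ring).
The 5-membered ring has one sp³ carbon, so it is not fully conjugated — not aromatic (cyclopentene ring).
The 3-membered ring is fully conjugated (every ring atom contributes a p orbital); 1 ring double bond (2 π electrons) plus the carbocation's empty p orbital (0, but keeps the ring conjugated) give 2 π electrons. 2 = 4(0)+2, so it is aromatic (cyclopropenyl cation).
4 of the 6 rings are aromatic. Total: 4.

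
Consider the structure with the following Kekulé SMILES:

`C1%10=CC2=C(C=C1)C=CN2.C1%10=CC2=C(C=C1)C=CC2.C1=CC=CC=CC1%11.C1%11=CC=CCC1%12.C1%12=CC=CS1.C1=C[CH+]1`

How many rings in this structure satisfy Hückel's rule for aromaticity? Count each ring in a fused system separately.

The SMILES encodes a six-membered carbon ring with three alternating C=C double bonds, fused to a five-membered ring containing one N–H nitrogen and two C=C double bonds; a six-membered carbon ring with three alternating C=C double bonds, fused to a five-membered carbon ring containing one C=C double bond and one sp³ carbon; a seven-membered carbon ring with three C=C double bonds and one sp³ carbon; a six-membered carbon ring with two conjugated C=C double bonds and two sp³ carbons; a five-membered ring of four carbons and one sulfur, with two C=C double bonds; a three-membered all-carbon ring bearing a positive charge on one carbon, with one C=C double bond.
The fused 6/5-membered bicyclic (with one N–H) is a single π system with 9 sp² atoms and 10 π electrons from ring double bonds plus a heteroatom lone pair. 10 = 4(2)+2, so the system is aromatic and both rings count as aromatic (indole).
The 6-membered ring has a continuous p-orbital overlap around the ring; 3 ring double bonds give 6 π electrons. Since 6 = 4n+2 (n=1), it is aromatic (benzene ring).
The 5-membered ring has one sp³ carbon, so it is not fully conjugated — not aromatic (cyclopentene ring).
The 7-membered ring has one sp³ carbon, so it is not fully conjugated — not aromatic (cycloheptatriene).
The second 6-membered ring has two sp³ carbons, so it is not fully conjugated — not aromatic (1,3-cyclohexadiene).
The 5-membered ring with one sulfur is fully conjugated (every ring atom contributes a p orbital); 2 ring double bonds (4 π electrons) plus a heteroatom lone pair (2) give 6 π electrons. That satisfies 4n+2 with n=1, so it is aromatic (thiophene).
The 3-membered ring is fully conjugated (every ring atom contributes a p orbital); 1 ring double bond (2 π electrons) plus the carbocation's empty p orbital (0, but keeps the ring conjugated) give 2 π electrons. That satisfies 4n+2 with n=0, so it is aromatic (cyclopropenyl cation).
5 of the 8 rings are aromatic. Total: 5.

5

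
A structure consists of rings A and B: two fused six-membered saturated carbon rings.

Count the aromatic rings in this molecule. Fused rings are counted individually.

Ring A has only sp³ atoms, so it is not fully conjugated — not aromatic (cyclohexane ring).
Ring B has only sp³ atoms, so it is not fully conjugated — not aromatic (cyclohexane ring).
No ring is aromatic. Total: 0.

0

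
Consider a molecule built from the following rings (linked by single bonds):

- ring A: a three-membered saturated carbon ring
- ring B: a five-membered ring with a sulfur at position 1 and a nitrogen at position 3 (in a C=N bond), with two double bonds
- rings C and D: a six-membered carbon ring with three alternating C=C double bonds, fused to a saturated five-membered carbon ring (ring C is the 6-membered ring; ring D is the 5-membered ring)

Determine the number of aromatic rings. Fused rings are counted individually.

2

Ring A has only sp³ atoms, so it is not fully conjugated — not aromatic (cyclopropane).
Ring B is fully conjugated (every ring atom contributes a p orbital); 2 ring double bonds (4 π electrons) plus a heteroatom lone pair (2) give 6 π electrons. 6 = 4(1)+2, so ring B is aromatic (thiazole).
Ring C is fully conjugated (every ring atom contributes a p orbital); 3 ring double bonds give 6 π electrons. Since 6 = 4n+2 (n=1), ring C is aromatic (benzene ring).
Ring D has three sp³ carbons, so it is not fully conjugated — not aromatic (cyclopentane ring).
Aromatic: B, C. Total: 2.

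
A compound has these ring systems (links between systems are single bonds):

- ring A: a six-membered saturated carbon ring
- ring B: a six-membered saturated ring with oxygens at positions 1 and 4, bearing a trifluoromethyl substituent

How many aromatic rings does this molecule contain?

Ring A has only sp³ atoms, so it is not fully conjugated — not aromatic (cyclohexane).
Ring B has only sp³ atoms, so it is not fully conjugated — not aromatic (1,4-dioxane).
No ring is aromatic. Total: 0.

0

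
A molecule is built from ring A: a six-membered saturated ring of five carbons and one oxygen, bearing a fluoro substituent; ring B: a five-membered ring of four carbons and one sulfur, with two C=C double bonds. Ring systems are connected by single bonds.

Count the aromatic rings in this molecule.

1

Ring A has only sp³ atoms, so it is not fully conjugated — not aromatic (tetrahydropyran).
Ring B is planar and fully conjugated; 2 ring double bonds (4 π electrons) plus a heteroatom lone pair (2) give 6 π electrons. Since 6 = 4n+2 (n=1), ring B is aromatic (thiophene).
Aromatic: B. Total: 1.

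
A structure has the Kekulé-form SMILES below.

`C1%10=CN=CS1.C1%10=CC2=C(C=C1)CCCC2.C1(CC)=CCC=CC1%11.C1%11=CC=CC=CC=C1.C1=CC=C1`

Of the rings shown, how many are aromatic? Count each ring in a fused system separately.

2

The SMILES encodes a five-membered ring with a sulfur at position 1 and a nitrogen at position 3 (in a C=N bond), with two double bonds; a six-membered carbon ring with three alternating C=C double bonds, fused to a saturated six-membered carbon ring; a six-membered carbon ring with two isolated C=C double bonds and two sp³ carbons; an eight-membered carbon ring with four alternating C=C double bonds; a four-membered carbon ring with two alternating C=C double bonds.
The 5-membered ring with one sulfur and one =N– is fully conjugated (every ring atom contributes a p orbital); 2 ring double bonds (4 π electrons) plus a heteroatom lone pair (2) give 6 π electrons. Since 6 = 4n+2 (n=1), it is aromatic (thiazole).
The 6-membered ring has a continuous p-orbital overlap around the ring; 3 ring double bonds give 6 π electrons. That satisfies 4n+2 with n=1, so it is aromatic (benzene ring).
The second 6-membered ring has four sp³ carbons, so it is not fully conjugated — not aromatic (cyclohexane ring).
The third 6-membered ring has two sp³ carbons, so it is not fully conjugated — not aromatic (1,4-cyclohexadiene).
The 8-membered ring has only sp² ring atoms; a planar conformation would have a fully conjugated π system of 8 electrons. But 8 = 4(2), which is 4n not 4n+2, so it is not aromatic (cyclooctatetraene) — cyclooctatetraene distorts into a non-planar tub to avoid antiaromaticity.
The 4-membered ring has only sp² ring atoms; a planar conformation would have a fully conjugated π system of 4 electrons. But 4 = 4(1), which is 4n not 4n+2, so it is not aromatic (cyclobutadiene) — cyclobutadiene is antiaromatic and distorts to a rectangle.
2 of the 6 rings are aromatic. Total: 2.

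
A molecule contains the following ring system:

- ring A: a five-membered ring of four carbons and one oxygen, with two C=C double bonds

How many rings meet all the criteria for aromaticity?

Ring A is fully conjugated (every ring atom contributes a p orbital); 2 ring double bonds (4 π electrons) plus a heteroatom lone pair (2) give 6 π electrons. Since 6 = 4n+2 (n=1), ring A is aromatic (furan).

1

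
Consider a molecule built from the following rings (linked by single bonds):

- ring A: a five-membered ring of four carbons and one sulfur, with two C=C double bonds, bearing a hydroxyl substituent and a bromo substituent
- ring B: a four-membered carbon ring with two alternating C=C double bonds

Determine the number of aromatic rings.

1

Ring A has a continuous p-orbital overlap around the ring; 2 ring double bonds (4 π electrons) plus a heteroatom lone pair (2) give 6 π electrons. 6 = 4(1)+2, so ring A is aromatic (thiophene).
Ring B has only sp² ring atoms; a planar conformation would have a fully conjugated π system of 4 electrons. But 4 = 4(1), which is 4n not 4n+2, so ring B is not aromatic (cyclobutadiene) — cyclobutadiene is antiaromatic and distorts to a rectangle.
Aromatic: A. Total: 1.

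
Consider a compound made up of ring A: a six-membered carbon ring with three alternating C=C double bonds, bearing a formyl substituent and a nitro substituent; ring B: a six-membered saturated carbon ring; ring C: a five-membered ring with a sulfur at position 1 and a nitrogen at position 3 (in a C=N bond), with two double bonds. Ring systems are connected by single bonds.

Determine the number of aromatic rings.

Ring A has a continuous p-orbital overlap around the ring; 3 ring double bonds give 6 π electrons. Since 6 = 4n+2 (n=1), ring A is aromatic (benzene).
Ring B has only sp³ atoms, so it is not fully conjugated — not aromatic (cyclohexane).
Ring C is fully conjugated (every ring atom contributes a p orbital); 2 ring double bonds (4 π electrons) plus a heteroatom lone pair (2) give 6 π electrons. Since 6 = 4n+2 (n=1), ring C is aromatic (thiazole).
Aromatic: A, C. Total: 2.

2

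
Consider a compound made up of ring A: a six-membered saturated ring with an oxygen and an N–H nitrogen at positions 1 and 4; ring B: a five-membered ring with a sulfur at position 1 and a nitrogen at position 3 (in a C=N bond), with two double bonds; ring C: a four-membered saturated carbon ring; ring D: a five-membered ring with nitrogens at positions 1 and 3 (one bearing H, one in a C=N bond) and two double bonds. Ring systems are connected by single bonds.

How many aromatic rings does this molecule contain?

2

Ring A has only sp³ atoms, so it is not fully conjugated — not aromatic (morpholine).
Ring B is fully conjugated (every ring atom contributes a p orbital); 2 ring double bonds (4 π electrons) plus a heteroatom lone pair (2) give 6 π electrons. 6 = 4(1)+2, so ring B is aromatic (thiazole).
Ring C has only sp³ atoms, so it is not fully conjugated — not aromatic (cyclobutane).
Ring D is planar and fully conjugated; 2 ring double bonds (4 π electrons) plus a heteroatom lone pair (2) give 6 π electrons. Since 6 = 4n+2 (n=1), ring D is aromatic (imidazole).
Aromatic: B, D. Total: 2.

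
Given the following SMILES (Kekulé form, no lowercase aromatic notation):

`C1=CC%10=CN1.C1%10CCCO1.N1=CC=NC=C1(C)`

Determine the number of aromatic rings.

The SMILES encodes a five-membered ring of four carbons and one nitrogen bearing a hydrogen, with two C=C double bonds; a five-membered saturated ring of four carbons and one oxygen; a six-membered ring with nitrogens at positions 1 and 4 and three alternating double bonds.
The 5-membered ring with one N–H is fully conjugated (every ring atom contributes a p orbital); 2 ring double bonds (4 π electrons) plus a heteroatom lone pair (2) give 6 π electrons. 6 = 4(1)+2, so it is aromatic (pyrrole).
The 5-membered ring with one oxygen has only sp³ atoms, so it is not fully conjugated — not aromatic (tetrahydrofuran).
The 6-membered ring with two nitrogens (1,4) is planar and fully conjugated; 3 ring double bonds give 6 π electrons. That satisfies 4n+2 with n=1, so it is aromatic (pyrazine).
2 of the 3 rings are aromatic. Total: 2.

2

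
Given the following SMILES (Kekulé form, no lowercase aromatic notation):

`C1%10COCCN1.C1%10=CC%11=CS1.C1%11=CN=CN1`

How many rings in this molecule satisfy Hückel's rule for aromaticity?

The SMILES encodes a six-membered saturated ring with an oxygen and an N–H nitrogen at positions 1 and 4; a five-membered ring of four carbons and one sulfur, with two C=C double bonds; a five-membered ring with nitrogens at positions 1 and 3 (one bearing H, one in a C=N bond) and two double bonds.
The 6-membered ring with one oxygen and one N–H (1,4) has only sp³ atoms, so it is not fully conjugated — not aromatic (morpholine).
The 5-membered ring with one sulfur is fully conjugated (every ring atom contributes a p orbital); 2 ring double bonds (4 π electrons) plus a heteroatom lone pair (2) give 6 π electrons. Since 6 = 4n+2 (n=1), it is aromatic (thiophene).
The 5-membered ring with two nitrogens (one N–H, one =N–) is planar and fully conjugated; 2 ring double bonds (4 π electrons) plus a heteroatom lone pair (2) give 6 π electrons. Since 6 = 4n+2 (n=1), it is aromatic (imidazole).
2 of the 3 rings are aromatic. Total: 2.

2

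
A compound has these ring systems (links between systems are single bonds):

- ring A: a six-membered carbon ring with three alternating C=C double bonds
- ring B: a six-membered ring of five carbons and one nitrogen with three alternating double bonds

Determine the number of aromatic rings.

Ring A is planar and fully conjugated; 3 ring double bonds give 6 π electrons. That satisfies 4n+2 with n=1, so ring A is aromatic (benzene).
Ring B is planar and fully conjugated; 3 ring double bonds give 6 π electrons. 6 = 4(1)+2, so ring B is aromatic (pyridine).
Aromatic: A, B. Total: 2.

2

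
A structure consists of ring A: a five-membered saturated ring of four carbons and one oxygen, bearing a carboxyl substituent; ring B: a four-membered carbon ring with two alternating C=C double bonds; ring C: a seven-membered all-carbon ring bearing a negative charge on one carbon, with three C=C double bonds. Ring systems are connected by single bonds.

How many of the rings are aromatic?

Ring A has only sp³ atoms, so it is not fully conjugated — not aromatic (tetrahydrofuran).
Ring B has only sp² ring atoms; a planar conformation would have a fully conjugated π system of 4 electrons. But 4 = 4(1), which is 4n not 4n+2, so ring B is not aromatic (cyclobutadiene) — cyclobutadiene is antiaromatic and distorts to a rectangle.
Ring C has only sp² ring atoms; a planar conformation would have a fully conjugated π system of 8 electrons. But 8 = 4(2), which is 4n not 4n+2, so ring C is not aromatic (cycloheptatrienyl anion).
No ring is aromatic. Total: 0.

0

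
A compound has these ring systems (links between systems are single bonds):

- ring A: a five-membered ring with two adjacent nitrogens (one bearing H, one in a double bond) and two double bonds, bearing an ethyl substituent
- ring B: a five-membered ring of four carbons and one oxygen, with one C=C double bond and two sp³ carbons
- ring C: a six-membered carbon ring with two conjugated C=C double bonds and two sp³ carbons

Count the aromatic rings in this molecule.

Ring A is fully conjugated (every ring atom contributes a p orbital); 2 ring double bonds (4 π electrons) plus a heteroatom lone pair (2) give 6 π electrons. Since 6 = 4n+2 (n=1), ring A is aromatic (pyrazole).
Ring B has two sp³ carbons, so it is not fully conjugated — not aromatic (2,3-dihydrofuran).
Ring C has two sp³ carbons, so it is not fully conjugated — not aromatic (1,3-cyclohexadiene).
Aromatic: A. Total: 1.

1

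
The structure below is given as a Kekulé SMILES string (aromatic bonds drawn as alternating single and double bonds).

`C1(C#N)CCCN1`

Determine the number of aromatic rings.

0

The SMILES encodes a five-membered saturated ring of four carbons and one N–H nitrogen.
The 5-membered ring with one N–H has only sp³ atoms, so it is not fully conjugated — not aromatic (pyrrolidine).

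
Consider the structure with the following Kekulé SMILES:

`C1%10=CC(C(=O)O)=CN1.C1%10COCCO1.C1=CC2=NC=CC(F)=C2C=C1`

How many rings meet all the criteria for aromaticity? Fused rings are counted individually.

The SMILES encodes a five-membered ring of four carbons and one nitrogen bearing a hydrogen, with two C=C double bonds; a six-membered saturated ring with oxygens at positions 1 and 4; two fused six-membered rings, each with three alternating double bonds; one ring is all carbon and the other has one ring nitrogen.
The 5-membered ring with one N–H is planar and fully conjugated; 2 ring double bonds (4 π electrons) plus a heteroatom lone pair (2) give 6 π electrons. Since 6 = 4n+2 (n=1), it is aromatic (pyrrole).
The 6-membered ring with two oxygens (1,4) has only sp³ atoms, so it is not fully conjugated — not aromatic (1,4-dioxane).
The fused 6/6-membered bicyclic (with one nitrogen) is a single π system with 10 sp² atoms and 10 π electrons from ring double bonds. 10 = 4(2)+2, so the system is aromatic and both rings count as aromatic (quinoline).
3 of the 4 rings are aromatic. Total: 3.

3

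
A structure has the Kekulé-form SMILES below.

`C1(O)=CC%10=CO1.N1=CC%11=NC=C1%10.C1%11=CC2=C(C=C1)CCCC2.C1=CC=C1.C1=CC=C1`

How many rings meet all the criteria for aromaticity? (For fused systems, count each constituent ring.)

The SMILES encodes a five-membered ring of four carbons and one oxygen, with two C=C double bonds; a six-membered ring with nitrogens at positions 1 and 4 and three alternating double bonds; a six-membered carbon ring with three alternating C=C double bonds, fused to a saturated six-membered carbon ring; a four-membered carbon ring with two alternating C=C double bonds; a four-membered carbon ring with two alternating C=C double bonds.
The 5-membered ring with one oxygen is planar and fully conjugated; 2 ring double bonds (4 π electrons) plus a heteroatom lone pair (2) give 6 π electrons. That satisfies 4n+2 with n=1, so it is aromatic (furan).
The 6-membered ring with two nitrogens (1,4) is fully conjugated (every ring atom contributes a p orbital); 3 ring double bonds give 6 π electrons. Since 6 = 4n+2 (n=1), it is aromatic (pyrazine).
The 6-membered ring is fully conjugated (every ring atom contributes a p orbital); 3 ring double bonds give 6 π electrons. Since 6 = 4n+2 (n=1), it is aromatic (benzene ring).
The second 6-membered ring has four sp³ carbons, so it is not fully conjugated — not aromatic (cyclohexane ring).
The 4-membered ring has only sp² ring atoms; a planar conformation would have a fully conjugated π system of 4 electrons. But 4 = 4(1), which is 4n not 4n+2, so it is not aromatic (cyclobutadiene) — cyclobutadiene is antiaromatic and distorts to a rectangle.
The second 4-membered ring has only sp² ring atoms; a planar conformation would have a fully conjugated π system of 4 electrons. But 4 = 4(1), which is 4n not 4n+2, so it is not aromatic (cyclobutadiene) — cyclobutadiene is antiaromatic and distorts to a rectangle.
3 of the 6 rings are aromatic. Total: 3.

3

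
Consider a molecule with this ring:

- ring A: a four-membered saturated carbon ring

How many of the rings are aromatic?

Ring A has only sp³ atoms, so it is not fully conjugated — not aromatic (cyclobutane).

0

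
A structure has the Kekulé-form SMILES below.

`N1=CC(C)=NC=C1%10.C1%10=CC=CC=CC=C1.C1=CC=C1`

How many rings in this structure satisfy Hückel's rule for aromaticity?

1

The SMILES encodes a six-membered ring with nitrogens at positions 1 and 4 and three alternating double bonds; an eight-membered carbon ring with four alternating C=C double bonds; a four-membered carbon ring with two alternating C=C double bonds.
The 6-membered ring with two nitrogens (1,4) has a continuous p-orbital overlap around the ring; 3 ring double bonds give 6 π electrons. Since 6 = 4n+2 (n=1), it is aromatic (pyrazine).
The 8-membered ring has only sp² ring atoms; a planar conformation would have a fully conjugated π system of 8 electrons. But 8 = 4(2), which is 4n not 4n+2, so it is not aromatic (cyclooctatetraene) — cyclooctatetraene distorts into a non-planar tub to avoid antiaromaticity.
The 4-membered ring has only sp² ring atoms; a planar conformation would have a fully conjugated π system of 4 electrons. But 4 = 4(1), which is 4n not 4n+2, so it is not aromatic (cyclobutadiene) — cyclobutadiene is antiaromatic and distorts to a rectangle.
1 of the 3 rings is aromatic. Total: 1.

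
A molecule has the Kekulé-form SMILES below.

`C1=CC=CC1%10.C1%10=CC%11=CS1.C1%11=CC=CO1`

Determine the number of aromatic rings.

2

The SMILES encodes a five-membered carbon ring with two conjugated C=C double bonds and one sp³ carbon; a five-membered ring of four carbons and one sulfur, with two C=C double bonds; a five-membered ring of four carbons and one oxygen, with two C=C double bonds.
The 5-membered ring has one sp³ carbon, so it is not fully conjugated — not aromatic (cyclopentadiene).
The 5-membered ring with one sulfur is planar and fully conjugated; 2 ring double bonds (4 π electrons) plus a heteroatom lone pair (2) give 6 π electrons. Since 6 = 4n+2 (n=1), it is aromatic (thiophene).
The 5-membered ring with one oxygen is planar and fully conjugated; 2 ring double bonds (4 π electrons) plus a heteroatom lone pair (2) give 6 π electrons. Since 6 = 4n+2 (n=1), it is aromatic (furan).
2 of the 3 rings are aromatic. Total: 2.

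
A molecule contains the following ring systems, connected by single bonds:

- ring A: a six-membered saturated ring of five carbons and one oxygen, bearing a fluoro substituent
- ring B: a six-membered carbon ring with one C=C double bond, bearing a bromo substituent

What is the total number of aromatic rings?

Ring A has only sp³ atoms, so it is not fully conjugated — not aromatic (tetrahydropyran).
Ring B has four sp³ carbons, so it is not fully conjugated — not aromatic (cyclohexene).
No ring is aromatic. Total: 0.

0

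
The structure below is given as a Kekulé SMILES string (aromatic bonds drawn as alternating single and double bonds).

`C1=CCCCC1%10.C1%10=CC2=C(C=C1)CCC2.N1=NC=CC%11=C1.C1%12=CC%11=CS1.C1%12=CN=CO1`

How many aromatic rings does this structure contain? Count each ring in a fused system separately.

The SMILES encodes a six-membered carbon ring with one C=C double bond; a six-membered carbon ring with three alternating C=C double bonds, fused to a saturated five-membered carbon ring; a six-membered ring with two adjacent nitrogens and three alternating double bonds; a five-membered ring of four carbons and one sulfur, with two C=C double bonds; a five-membered ring with an oxygen at position 1 and a nitrogen at position 3 (in a C=N bond), with two double bonds.
The 6-membered ring has four sp³ carbons, so it is not fully conjugated — not aromatic (cyclohexene).
The second 6-membered ring has a continuous p-orbital overlap around the ring; 3 ring double bonds give 6 π electrons. Since 6 = 4n+2 (n=1), it is aromatic (benzene ring).
The 5-membered ring has three sp³ carbons, so it is not fully conjugated — not aromatic (cyclopentane ring).
The 6-membered ring with two nitrogens (1,2) is planar and fully conjugated; 3 ring double bonds give 6 π electrons. Since 6 = 4n+2 (n=1), it is aromatic (pyridazine).
The 5-membered ring with one sulfur has a continuous p-orbital overlap around the ring; 2 ring double bonds (4 π electrons) plus a heteroatom lone pair (2) give 6 π electrons. 6 = 4(1)+2, so it is aromatic (thiophene).
The 5-membered ring with one oxygen and one =N– is planar and fully conjugated; 2 ring double bonds (4 π electrons) plus a heteroatom lone pair (2) give 6 π electrons. That satisfies 4n+2 with n=1, so it is aromatic (oxazole).
4 of the 6 rings are aromatic. Total: 4.

4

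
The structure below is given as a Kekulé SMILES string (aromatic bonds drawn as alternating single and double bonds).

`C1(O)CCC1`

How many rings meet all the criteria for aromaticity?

The SMILES encodes a four-membered saturated carbon ring.
The 4-membered ring has only sp³ atoms, so it is not fully conjugated — not aromatic (cyclobutane).

0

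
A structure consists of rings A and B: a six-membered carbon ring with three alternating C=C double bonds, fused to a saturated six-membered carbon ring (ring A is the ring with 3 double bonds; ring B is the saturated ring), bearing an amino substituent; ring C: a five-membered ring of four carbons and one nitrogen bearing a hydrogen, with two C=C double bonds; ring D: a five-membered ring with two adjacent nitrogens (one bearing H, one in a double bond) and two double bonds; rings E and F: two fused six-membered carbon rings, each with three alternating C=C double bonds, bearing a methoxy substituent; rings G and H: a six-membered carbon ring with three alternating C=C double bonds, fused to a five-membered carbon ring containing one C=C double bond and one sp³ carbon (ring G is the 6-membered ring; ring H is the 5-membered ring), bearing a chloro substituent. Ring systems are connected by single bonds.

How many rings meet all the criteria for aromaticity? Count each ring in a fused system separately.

6

Ring A is planar and fully conjugated; 3 ring double bonds give 6 π electrons. Since 6 = 4n+2 (n=1), ring A is aromatic (benzene ring).
Ring B has four sp³ carbons, so it is not fully conjugated — not aromatic (cyclohexane ring).
Ring C has a continuous p-orbital overlap around the ring; 2 ring double bonds (4 π electrons) plus a heteroatom lone pair (2) give 6 π electrons. 6 = 4(1)+2, so ring C is aromatic (pyrrole).
Ring D has a continuous p-orbital overlap around the ring; 2 ring double bonds (4 π electrons) plus a heteroatom lone pair (2) give 6 π electrons. Since 6 = 4n+2 (n=1), ring D is aromatic (pyrazole).
Rings E and F form a fused bicyclic system with 10 sp² atoms and 10 π electrons from ring double bonds. 10 = 4(2)+2, so the system is aromatic and both rings count as aromatic (naphthalene).
Ring G is planar and fully conjugated; 3 ring double bonds give 6 π electrons. Since 6 = 4n+2 (n=1), ring G is aromatic (benzene ring).
Ring H has one sp³ carbon, so it is not fully conjugated — not aromatic (cyclopentene ring).
Aromatic: A, C, D, E, F, G. Total: 6.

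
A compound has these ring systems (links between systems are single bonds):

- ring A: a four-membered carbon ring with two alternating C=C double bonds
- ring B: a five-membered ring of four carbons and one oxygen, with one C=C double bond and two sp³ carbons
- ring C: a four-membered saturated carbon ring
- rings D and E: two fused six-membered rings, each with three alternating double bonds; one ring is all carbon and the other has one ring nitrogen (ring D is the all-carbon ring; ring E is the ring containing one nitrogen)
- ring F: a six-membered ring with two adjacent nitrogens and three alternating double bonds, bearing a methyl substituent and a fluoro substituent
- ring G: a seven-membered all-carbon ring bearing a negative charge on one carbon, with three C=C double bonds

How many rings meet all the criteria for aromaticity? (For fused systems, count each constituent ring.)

Ring A has only sp² ring atoms; a planar conformation would have a fully conjugated π system of 4 electrons. But 4 = 4(1), which is 4n not 4n+2, so ring A is not aromatic (cyclobutadiene) — cyclobutadiene is antiaromatic and distorts to a rectangle.
Ring B has two sp³ carbons, so it is not fully conjugated — not aromatic (2,3-dihydrofuran).
Ring C has only sp³ atoms, so it is not fully conjugated — not aromatic (cyclobutane).
Rings D and E form a fused bicyclic system (with one nitrogen) with 10 sp² atoms and 10 π electrons from ring double bonds. 10 = 4(2)+2, so the system is aromatic and both rings count as aromatic (quinoline).
Ring F is fully conjugated (every ring atom contributes a p orbital); 3 ring double bonds give 6 π electrons. Since 6 = 4n+2 (n=1), ring F is aromatic (pyridazine).
Ring G has only sp² ring atoms; a planar conformation would have a fully conjugated π system of 8 electrons. But 8 = 4(2), which is 4n not 4n+2, so ring G is not aromatic (cycloheptatrienyl anion).
Aromatic: D, E, F. Total: 3.

3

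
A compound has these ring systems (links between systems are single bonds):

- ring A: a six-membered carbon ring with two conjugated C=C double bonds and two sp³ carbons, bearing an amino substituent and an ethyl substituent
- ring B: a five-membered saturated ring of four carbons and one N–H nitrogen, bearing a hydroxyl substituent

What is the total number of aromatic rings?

0

Ring A has two sp³ carbons, so it is not fully conjugated — not aromatic (1,3-cyclohexadiene).
Ring B has only sp³ atoms, so it is not fully conjugated — not aromatic (pyrrolidine).
No ring is aromatic. Total: 0.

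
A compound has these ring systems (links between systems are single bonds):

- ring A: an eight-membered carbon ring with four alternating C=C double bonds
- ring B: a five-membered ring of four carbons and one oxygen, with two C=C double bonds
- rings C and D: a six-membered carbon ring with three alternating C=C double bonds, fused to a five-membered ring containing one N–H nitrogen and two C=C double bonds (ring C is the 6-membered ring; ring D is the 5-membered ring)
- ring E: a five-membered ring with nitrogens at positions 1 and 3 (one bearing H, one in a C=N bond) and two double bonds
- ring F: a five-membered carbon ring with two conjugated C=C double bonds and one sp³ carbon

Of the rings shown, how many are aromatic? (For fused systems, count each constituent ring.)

Ring A has only sp² ring atoms; a planar conformation would have a fully conjugated π system of 8 electrons. But 8 = 4(2), which is 4n not 4n+2, so ring A is not aromatic (cyclooctatetraene) — cyclooctatetraene distorts into a non-planar tub to avoid antiaromaticity.
Ring B has a continuous p-orbital overlap around the ring; 2 ring double bonds (4 π electrons) plus a heteroatom lone pair (2) give 6 π electrons. 6 = 4(1)+2, so ring B is aromatic (furan).
Rings C and D form a fused bicyclic system (with one N–H) with 9 sp² atoms and 10 π electrons from ring double bonds plus a heteroatom lone pair. 10 = 4(2)+2, so the system is aromatic and both rings count as aromatic (indole).
Ring E is planar and fully conjugated; 2 ring double bonds (4 π electrons) plus a heteroatom lone pair (2) give 6 π electrons. That satisfies 4n+2 with n=1, so ring E is aromatic (imidazole).
Ring F has one sp³ carbon, so it is not fully conjugated — not aromatic (cyclopentadiene).
Aromatic: B, C, D, E. Total: 4.

4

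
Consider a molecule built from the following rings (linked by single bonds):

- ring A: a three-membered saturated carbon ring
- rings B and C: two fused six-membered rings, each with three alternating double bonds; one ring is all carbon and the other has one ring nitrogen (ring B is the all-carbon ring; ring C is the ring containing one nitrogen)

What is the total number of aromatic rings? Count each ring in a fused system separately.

Ring A has only sp³ atoms, so it is not fully conjugated — not aromatic (cyclopropane).
Rings B and C form a fused bicyclic system (with one nitrogen) with 10 sp² atoms and 10 π electrons from ring double bonds. 10 = 4(2)+2, so the system is aromatic and both rings count as aromatic (quinoline).
Aromatic: B, C. Total: 2.

2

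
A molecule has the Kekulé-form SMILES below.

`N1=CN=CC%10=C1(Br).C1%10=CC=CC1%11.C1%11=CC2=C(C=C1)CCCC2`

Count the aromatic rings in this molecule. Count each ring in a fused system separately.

2

The SMILES encodes a six-membered ring with nitrogens at positions 1 and 3 and three alternating double bonds; a five-membered carbon ring with two conjugated C=C double bonds and one sp³ carbon; a six-membered carbon ring with three alternating C=C double bonds, fused to a saturated six-membered carbon ring.
The 6-membered ring with two nitrogens (1,3) has a continuous p-orbital overlap around the ring; 3 ring double bonds give 6 π electrons. That satisfies 4n+2 with n=1, so it is aromatic (pyrimidine).
The 5-membered ring has one sp³ carbon, so it is not fully conjugated — not aromatic (cyclopentadiene).
The 6-membered ring has a continuous p-orbital overlap around the ring; 3 ring double bonds give 6 π electrons. Since 6 = 4n+2 (n=1), it is aromatic (benzene ring).
The second 6-membered ring has four sp³ carbons, so it is not fully conjugated — not aromatic (cyclohexane ring).
2 of the 4 rings are aromatic. Total: 2.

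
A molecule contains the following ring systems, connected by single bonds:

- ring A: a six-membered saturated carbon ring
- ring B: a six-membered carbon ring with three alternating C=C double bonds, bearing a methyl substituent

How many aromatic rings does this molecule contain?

Ring A has only sp³ atoms, so it is not fully conjugated — not aromatic (cyclohexane).
Ring B has a continuous p-orbital overlap around the ring; 3 ring double bonds give 6 π electrons. 6 = 4(1)+2, so ring B is aromatic (benzene).
Aromatic: B. Total: 1.

1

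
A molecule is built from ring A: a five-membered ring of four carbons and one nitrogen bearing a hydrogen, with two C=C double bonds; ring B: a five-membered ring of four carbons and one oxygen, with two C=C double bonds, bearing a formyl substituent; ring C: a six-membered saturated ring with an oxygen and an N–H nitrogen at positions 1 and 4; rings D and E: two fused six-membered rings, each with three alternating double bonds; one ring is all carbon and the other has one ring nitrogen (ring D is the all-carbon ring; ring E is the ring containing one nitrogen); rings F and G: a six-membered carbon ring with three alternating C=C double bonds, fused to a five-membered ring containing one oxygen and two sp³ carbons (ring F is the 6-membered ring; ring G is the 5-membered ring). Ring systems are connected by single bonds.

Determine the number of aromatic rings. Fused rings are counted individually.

Ring A is fully conjugated (every ring atom contributes a p orbital); 2 ring double bonds (4 π electrons) plus a heteroatom lone pair (2) give 6 π electrons. 6 = 4(1)+2, so ring A is aromatic (pyrrole).
Ring B is fully conjugated (every ring atom contributes a p orbital); 2 ring double bonds (4 π electrons) plus a heteroatom lone pair (2) give 6 π electrons. 6 = 4(1)+2, so ring B is aromatic (furan).
Ring C has only sp³ atoms, so it is not fully conjugated — not aromatic (morpholine).
Rings D and E form a fused bicyclic system (with one nitrogen) with 10 sp² atoms and 10 π electrons from ring double bonds. 10 = 4(2)+2, so the system is aromatic and both rings count as aromatic (quinoline).
Ring F is fully conjugated (every ring atom contributes a p orbital); 3 ring double bonds give 6 π electrons. 6 = 4(1)+2, so ring F is aromatic (benzene ring).
Ring G has two sp³ carbons, so it is not fully conjugated — not aromatic (oxolane ring).
Aromatic: A, B, D, E, F. Total: 5.

5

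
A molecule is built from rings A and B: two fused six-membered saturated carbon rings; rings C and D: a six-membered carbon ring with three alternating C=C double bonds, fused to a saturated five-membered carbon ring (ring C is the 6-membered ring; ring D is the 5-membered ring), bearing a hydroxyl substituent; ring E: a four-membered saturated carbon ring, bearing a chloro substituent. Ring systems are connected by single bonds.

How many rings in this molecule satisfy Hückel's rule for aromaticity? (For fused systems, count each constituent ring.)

Ring A has only sp³ atoms, so it is not fully conjugated — not aromatic (cyclohexane ring).
Ring B has only sp³ atoms, so it is not fully conjugated — not aromatic (cyclohexane ring).
Ring C is fully conjugated (every ring atom contributes a p orbital); 3 ring double bonds give 6 π electrons. That satisfies 4n+2 with n=1, so ring C is aromatic (benzene ring).
Ring D has three sp³ carbons, so it is not fully conjugated — not aromatic (cyclopentane ring).
Ring E has only sp³ atoms, so it is not fully conjugated — not aromatic (cyclobutane).
Aromatic: C. Total: 1.

1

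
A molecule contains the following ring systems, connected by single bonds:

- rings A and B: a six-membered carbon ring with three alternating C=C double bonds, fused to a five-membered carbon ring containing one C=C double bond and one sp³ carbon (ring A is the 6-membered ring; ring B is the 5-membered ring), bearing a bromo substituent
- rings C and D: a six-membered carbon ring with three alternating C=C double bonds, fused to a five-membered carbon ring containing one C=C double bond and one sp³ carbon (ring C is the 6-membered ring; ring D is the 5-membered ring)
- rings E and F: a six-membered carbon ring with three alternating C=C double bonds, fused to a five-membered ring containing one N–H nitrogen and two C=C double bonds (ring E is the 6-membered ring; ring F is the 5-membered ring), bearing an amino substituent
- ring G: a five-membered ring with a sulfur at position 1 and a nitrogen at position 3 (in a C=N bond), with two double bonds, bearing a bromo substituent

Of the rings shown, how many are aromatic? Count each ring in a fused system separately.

5

Ring A has a continuous p-orbital overlap around the ring; 3 ring double bonds give 6 π electrons. 6 = 4(1)+2, so ring A is aromatic (benzene ring).
Ring B has one sp³ carbon, so it is not fully conjugated — not aromatic (cyclopentene ring).
Ring C is fully conjugated (every ring atom contributes a p orbital); 3 ring double bonds give 6 π electrons. Since 6 = 4n+2 (n=1), ring C is aromatic (benzene ring).
Ring D has one sp³ carbon, so it is not fully conjugated — not aromatic (cyclopentene ring).
Rings E and F form a fused bicyclic system (with one N–H) with 9 sp² atoms and 10 π electrons from ring double bonds plus a heteroatom lone pair. 10 = 4(2)+2, so the system is aromatic and both rings count as aromatic (indole).
Ring G has a continuous p-orbital overlap around the ring; 2 ring double bonds (4 π electrons) plus a heteroatom lone pair (2) give 6 π electrons. That satisfies 4n+2 with n=1, so ring G is aromatic (thiazole).
Aromatic: A, C, E, F, G. Total: 5.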